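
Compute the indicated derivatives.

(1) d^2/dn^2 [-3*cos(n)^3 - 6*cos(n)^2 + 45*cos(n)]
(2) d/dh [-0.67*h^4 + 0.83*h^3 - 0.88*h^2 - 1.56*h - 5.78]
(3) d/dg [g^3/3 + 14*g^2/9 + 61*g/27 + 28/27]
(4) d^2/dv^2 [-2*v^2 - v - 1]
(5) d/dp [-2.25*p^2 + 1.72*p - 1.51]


(1) = -171*cos(n)/4 + 12*cos(2*n) + 27*cos(3*n)/4
(2) = -2.68*h^3 + 2.49*h^2 - 1.76*h - 1.56
(3) = g^2 + 28*g/9 + 61/27
(4) = -4
(5) = 1.72 - 4.5*p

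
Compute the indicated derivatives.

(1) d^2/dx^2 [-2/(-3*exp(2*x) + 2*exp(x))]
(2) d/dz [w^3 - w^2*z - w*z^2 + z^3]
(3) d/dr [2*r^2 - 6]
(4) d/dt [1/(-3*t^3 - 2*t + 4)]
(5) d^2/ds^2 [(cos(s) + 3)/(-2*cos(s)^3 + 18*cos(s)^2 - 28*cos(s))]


(1) = 4*((1 - 6*exp(x))*(3*exp(x) - 2) + 4*(3*exp(x) - 1)^2)*exp(-x)/(3*exp(x) - 2)^3
(2) = -w^2 - 2*w*z + 3*z^2
(3) = 4*r
(4) = (9*t^2 + 2)/(3*t^3 + 2*t - 4)^2
(5) = (-2*(cos(s) + 3)*(3*cos(s)^2 - 18*cos(s) + 14)^2*sin(s)^2 + (cos(s)^2 - 9*cos(s) + 14)^2*cos(s)^3 + (cos(s)^2 - 9*cos(s) + 14)*(-12*(1 - cos(2*s))^2 - 354*cos(s) + 228*cos(2*s) + 90*cos(3*s) - 9*cos(4*s) + 77)*cos(s)/8)/(2*(cos(s)^2 - 9*cos(s) + 14)^3*cos(s)^3)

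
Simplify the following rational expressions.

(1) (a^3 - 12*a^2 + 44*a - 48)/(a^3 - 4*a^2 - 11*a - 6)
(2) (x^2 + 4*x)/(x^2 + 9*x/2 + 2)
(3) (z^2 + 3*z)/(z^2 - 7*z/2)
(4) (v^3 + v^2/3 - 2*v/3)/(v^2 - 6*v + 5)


(1) = (a^2 - 6*a + 8)/(a^2 + 2*a + 1)
(2) = 2*x/(2*x + 1)
(3) = (2*z + 6)/(2*z - 7)
(4) = (3*v^3 + v^2 - 2*v)/(3*v^2 - 18*v + 15)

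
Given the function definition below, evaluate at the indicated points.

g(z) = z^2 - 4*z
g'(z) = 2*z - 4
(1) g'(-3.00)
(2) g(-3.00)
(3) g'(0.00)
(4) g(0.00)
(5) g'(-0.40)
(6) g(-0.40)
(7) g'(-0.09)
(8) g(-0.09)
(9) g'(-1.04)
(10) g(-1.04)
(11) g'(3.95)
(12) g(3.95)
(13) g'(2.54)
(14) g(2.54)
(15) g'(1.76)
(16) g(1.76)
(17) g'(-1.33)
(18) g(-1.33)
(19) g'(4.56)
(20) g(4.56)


(1) = -10.00
(2) = 21.00
(3) = -4.00
(4) = 0.00
(5) = -4.80
(6) = 1.76
(7) = -4.18
(8) = 0.37
(9) = -6.08
(10) = 5.24
(11) = 3.90
(12) = -0.20
(13) = 1.08
(14) = -3.71
(15) = -0.48
(16) = -3.94
(17) = -6.66
(18) = 7.09
(19) = 5.12
(20) = 2.55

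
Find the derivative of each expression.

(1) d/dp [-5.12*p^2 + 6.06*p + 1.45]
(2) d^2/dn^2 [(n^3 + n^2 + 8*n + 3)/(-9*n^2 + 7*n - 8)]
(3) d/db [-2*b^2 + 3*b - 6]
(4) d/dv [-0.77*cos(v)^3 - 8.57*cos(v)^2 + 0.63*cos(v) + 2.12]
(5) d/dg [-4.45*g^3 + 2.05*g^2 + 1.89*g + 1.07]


(1) = 6.06 - 10.24*p
(2) = 2*(-688*n^3 - 345*n^2 + 2103*n - 443)/(729*n^6 - 1701*n^5 + 3267*n^4 - 3367*n^3 + 2904*n^2 - 1344*n + 512)
(3) = 3 - 4*b
(4) = (2.31*cos(v)^2 + 17.14*cos(v) - 0.63)*sin(v)
(5) = -13.35*g^2 + 4.1*g + 1.89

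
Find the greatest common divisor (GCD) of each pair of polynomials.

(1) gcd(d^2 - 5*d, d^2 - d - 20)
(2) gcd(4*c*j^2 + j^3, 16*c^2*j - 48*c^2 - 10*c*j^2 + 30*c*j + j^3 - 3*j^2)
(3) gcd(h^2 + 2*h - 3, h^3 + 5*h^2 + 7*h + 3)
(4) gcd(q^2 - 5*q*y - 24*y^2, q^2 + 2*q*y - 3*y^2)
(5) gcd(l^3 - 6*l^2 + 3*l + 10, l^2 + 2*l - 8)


(1) = gcd(d*(d - 5), (d - 5)*(d + 4)) = d - 5
(2) = 1
(3) = h + 3
(4) = q + 3*y
(5) = l - 2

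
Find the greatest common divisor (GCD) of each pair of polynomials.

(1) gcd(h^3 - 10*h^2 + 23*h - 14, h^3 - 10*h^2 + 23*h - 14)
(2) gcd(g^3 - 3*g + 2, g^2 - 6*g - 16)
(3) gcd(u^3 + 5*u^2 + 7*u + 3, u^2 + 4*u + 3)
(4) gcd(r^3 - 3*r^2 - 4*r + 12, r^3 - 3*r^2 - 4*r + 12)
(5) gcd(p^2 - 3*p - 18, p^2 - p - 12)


(1) = gcd((h - 7)*(h - 2)*(h - 1), (h - 7)*(h - 2)*(h - 1)) = h^3 - 10*h^2 + 23*h - 14
(2) = g + 2
(3) = u^2 + 4*u + 3
(4) = r^3 - 3*r^2 - 4*r + 12
(5) = p + 3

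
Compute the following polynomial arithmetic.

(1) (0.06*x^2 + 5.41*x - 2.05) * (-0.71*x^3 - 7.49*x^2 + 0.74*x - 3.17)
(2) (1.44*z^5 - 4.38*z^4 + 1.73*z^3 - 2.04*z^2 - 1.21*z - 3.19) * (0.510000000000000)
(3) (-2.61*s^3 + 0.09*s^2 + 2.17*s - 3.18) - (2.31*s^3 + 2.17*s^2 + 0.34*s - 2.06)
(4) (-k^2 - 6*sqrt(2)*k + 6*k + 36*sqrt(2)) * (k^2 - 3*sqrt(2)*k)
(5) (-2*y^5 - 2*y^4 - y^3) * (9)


(1) = -0.0426*x^5 - 4.2905*x^4 - 39.021*x^3 + 19.1677*x^2 - 18.6667*x + 6.4985
(2) = 0.7344*z^5 - 2.2338*z^4 + 0.8823*z^3 - 1.0404*z^2 - 0.6171*z - 1.6269
(3) = -4.92*s^3 - 2.08*s^2 + 1.83*s - 1.12
(4) = -k^4 - 3*sqrt(2)*k^3 + 6*k^3 + 18*sqrt(2)*k^2 + 36*k^2 - 216*k
(5) = -18*y^5 - 18*y^4 - 9*y^3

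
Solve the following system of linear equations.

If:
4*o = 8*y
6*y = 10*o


Then:
o = 0
y = 0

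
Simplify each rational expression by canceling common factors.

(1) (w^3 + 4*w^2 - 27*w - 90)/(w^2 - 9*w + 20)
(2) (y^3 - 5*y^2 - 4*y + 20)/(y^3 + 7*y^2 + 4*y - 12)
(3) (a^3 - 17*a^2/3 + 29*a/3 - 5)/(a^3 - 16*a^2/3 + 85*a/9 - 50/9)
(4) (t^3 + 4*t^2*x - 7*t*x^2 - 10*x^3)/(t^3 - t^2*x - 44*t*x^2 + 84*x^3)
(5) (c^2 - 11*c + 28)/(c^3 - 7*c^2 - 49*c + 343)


(1) = (w^2 + 9*w + 18)/(w - 4)
(2) = (y^2 - 7*y + 10)/(y^2 + 5*y - 6)
(3) = (3*a^2 - 12*a + 9)/(3*a^2 - 11*a + 10)
(4) = (-t^2 - 6*t*x - 5*x^2)/(-t^2 - t*x + 42*x^2)
(5) = (c - 4)/(c^2 - 49)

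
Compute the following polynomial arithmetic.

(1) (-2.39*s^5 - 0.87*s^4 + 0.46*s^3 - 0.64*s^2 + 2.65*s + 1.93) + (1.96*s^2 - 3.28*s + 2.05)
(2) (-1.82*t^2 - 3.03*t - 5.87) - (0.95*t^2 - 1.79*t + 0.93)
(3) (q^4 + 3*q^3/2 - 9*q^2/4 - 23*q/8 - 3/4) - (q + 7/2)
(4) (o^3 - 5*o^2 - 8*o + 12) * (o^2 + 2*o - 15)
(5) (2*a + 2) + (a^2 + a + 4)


(1) = -2.39*s^5 - 0.87*s^4 + 0.46*s^3 + 1.32*s^2 - 0.63*s + 3.98
(2) = -2.77*t^2 - 1.24*t - 6.8
(3) = q^4 + 3*q^3/2 - 9*q^2/4 - 31*q/8 - 17/4
(4) = o^5 - 3*o^4 - 33*o^3 + 71*o^2 + 144*o - 180
(5) = a^2 + 3*a + 6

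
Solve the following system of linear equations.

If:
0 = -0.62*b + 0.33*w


Then:
b = 0.532258064516129*w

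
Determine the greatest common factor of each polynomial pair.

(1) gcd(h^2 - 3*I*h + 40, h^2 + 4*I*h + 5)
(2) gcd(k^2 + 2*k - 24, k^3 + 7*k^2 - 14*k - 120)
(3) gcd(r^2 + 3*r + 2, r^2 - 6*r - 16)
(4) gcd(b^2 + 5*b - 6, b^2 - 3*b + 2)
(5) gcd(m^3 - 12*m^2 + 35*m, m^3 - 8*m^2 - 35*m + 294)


(1) = gcd((h - 8*I)*(h + 5*I), (h - I)*(h + 5*I)) = h + 5*I
(2) = k^2 + 2*k - 24
(3) = gcd((r + 1)*(r + 2), (r - 8)*(r + 2)) = r + 2
(4) = b - 1
(5) = m - 7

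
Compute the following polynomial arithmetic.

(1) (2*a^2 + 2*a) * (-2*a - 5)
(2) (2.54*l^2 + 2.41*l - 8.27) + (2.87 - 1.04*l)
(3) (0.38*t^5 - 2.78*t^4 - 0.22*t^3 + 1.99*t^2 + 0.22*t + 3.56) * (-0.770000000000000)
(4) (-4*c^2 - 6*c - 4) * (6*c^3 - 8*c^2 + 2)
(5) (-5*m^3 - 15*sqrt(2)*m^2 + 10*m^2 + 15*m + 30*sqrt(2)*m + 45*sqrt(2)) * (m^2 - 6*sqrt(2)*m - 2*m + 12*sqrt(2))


(1) = -4*a^3 - 14*a^2 - 10*a
(2) = 2.54*l^2 + 1.37*l - 5.4
(3) = -0.2926*t^5 + 2.1406*t^4 + 0.1694*t^3 - 1.5323*t^2 - 0.1694*t - 2.7412
(4) = -24*c^5 - 4*c^4 + 24*c^3 + 24*c^2 - 12*c - 8
(5) = -5*m^5 + 20*m^4 + 15*sqrt(2)*m^4 - 60*sqrt(2)*m^3 + 175*m^3 - 750*m^2 + 15*sqrt(2)*m^2 + 90*sqrt(2)*m + 180*m + 1080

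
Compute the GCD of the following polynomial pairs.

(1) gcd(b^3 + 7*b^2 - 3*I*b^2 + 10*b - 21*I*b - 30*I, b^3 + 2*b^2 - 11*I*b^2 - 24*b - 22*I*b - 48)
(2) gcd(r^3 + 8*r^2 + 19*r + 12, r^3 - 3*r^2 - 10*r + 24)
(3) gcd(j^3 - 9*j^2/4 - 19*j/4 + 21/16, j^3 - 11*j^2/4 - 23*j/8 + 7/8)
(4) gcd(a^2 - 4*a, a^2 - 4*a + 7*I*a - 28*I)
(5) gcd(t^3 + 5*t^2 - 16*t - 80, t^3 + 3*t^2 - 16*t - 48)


(1) = gcd((b + 2)*(b + 5)*(b - 3*I), (b + 2)*(b - 8*I)*(b - 3*I)) = b^2 + b*(2 - 3*I) - 6*I
(2) = r + 3
(3) = j^2 - 15*j/4 + 7/8
(4) = a - 4
(5) = gcd((t - 4)*(t + 4)*(t + 5), (t - 4)*(t + 3)*(t + 4)) = t^2 - 16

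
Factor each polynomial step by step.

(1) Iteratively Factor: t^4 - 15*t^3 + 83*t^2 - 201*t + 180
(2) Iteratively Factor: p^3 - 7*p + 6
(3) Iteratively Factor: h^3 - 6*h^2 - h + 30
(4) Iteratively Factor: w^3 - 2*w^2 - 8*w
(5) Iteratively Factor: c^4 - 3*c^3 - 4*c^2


(1) = (t - 5)*(t^3 - 10*t^2 + 33*t - 36) = (t - 5)*(t - 3)*(t^2 - 7*t + 12) = (t - 5)*(t - 3)^2*(t - 4)
(2) = (p - 2)*(p^2 + 2*p - 3) = (p - 2)*(p - 1)*(p + 3)
(3) = (h - 3)*(h^2 - 3*h - 10) = (h - 3)*(h + 2)*(h - 5)
(4) = (w)*(w^2 - 2*w - 8) = w*(w - 4)*(w + 2)
(5) = (c + 1)*(c^3 - 4*c^2) = c*(c + 1)*(c^2 - 4*c) = c*(c - 4)*(c + 1)*(c)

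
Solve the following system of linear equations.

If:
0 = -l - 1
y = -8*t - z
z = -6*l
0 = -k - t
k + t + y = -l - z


Then:
k = 1/8
l = -1
t = -1/8
y = -5
z = 6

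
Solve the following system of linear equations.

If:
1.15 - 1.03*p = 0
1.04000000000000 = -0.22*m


Then:
m = -4.73
p = 1.12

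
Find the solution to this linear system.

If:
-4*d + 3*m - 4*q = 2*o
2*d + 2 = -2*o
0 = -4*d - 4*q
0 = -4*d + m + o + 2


Then:
d = 1/17
m = -12/17
o = -18/17
q = -1/17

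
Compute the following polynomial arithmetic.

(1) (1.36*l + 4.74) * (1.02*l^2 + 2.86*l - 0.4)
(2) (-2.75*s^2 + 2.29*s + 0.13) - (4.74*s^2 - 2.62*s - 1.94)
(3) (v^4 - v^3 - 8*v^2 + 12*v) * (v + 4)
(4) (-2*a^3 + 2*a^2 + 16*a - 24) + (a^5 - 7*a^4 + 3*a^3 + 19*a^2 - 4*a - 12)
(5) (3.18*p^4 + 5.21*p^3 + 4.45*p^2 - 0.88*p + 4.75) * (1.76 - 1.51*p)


(1) = 1.3872*l^3 + 8.7244*l^2 + 13.0124*l - 1.896
(2) = -7.49*s^2 + 4.91*s + 2.07
(3) = v^5 + 3*v^4 - 12*v^3 - 20*v^2 + 48*v
(4) = a^5 - 7*a^4 + a^3 + 21*a^2 + 12*a - 36
(5) = -4.8018*p^5 - 2.2703*p^4 + 2.4501*p^3 + 9.1608*p^2 - 8.7213*p + 8.36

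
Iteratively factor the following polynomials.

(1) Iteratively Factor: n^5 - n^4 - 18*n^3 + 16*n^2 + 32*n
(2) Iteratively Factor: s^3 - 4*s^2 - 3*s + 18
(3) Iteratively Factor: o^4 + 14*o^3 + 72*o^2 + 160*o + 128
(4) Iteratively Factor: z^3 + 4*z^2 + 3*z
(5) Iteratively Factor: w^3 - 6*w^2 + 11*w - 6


(1) = (n + 4)*(n^4 - 5*n^3 + 2*n^2 + 8*n) = n*(n + 4)*(n^3 - 5*n^2 + 2*n + 8) = n*(n - 2)*(n + 4)*(n^2 - 3*n - 4) = n*(n - 2)*(n + 1)*(n + 4)*(n - 4)
(2) = (s - 3)*(s^2 - s - 6) = (s - 3)^2*(s + 2)
(3) = (o + 4)*(o^3 + 10*o^2 + 32*o + 32) = (o + 2)*(o + 4)*(o^2 + 8*o + 16) = (o + 2)*(o + 4)^2*(o + 4)
(4) = (z)*(z^2 + 4*z + 3) = z*(z + 3)*(z + 1)
(5) = (w - 2)*(w^2 - 4*w + 3) = (w - 3)*(w - 2)*(w - 1)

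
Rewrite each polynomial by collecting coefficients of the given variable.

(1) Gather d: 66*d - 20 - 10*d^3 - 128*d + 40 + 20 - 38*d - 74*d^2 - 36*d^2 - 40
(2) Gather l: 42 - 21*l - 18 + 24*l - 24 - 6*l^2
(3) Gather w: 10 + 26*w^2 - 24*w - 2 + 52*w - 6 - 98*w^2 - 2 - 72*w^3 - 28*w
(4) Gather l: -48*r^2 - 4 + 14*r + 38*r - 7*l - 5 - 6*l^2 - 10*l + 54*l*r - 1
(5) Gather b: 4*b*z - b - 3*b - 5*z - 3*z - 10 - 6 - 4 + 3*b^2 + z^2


(1) = -10*d^3 - 110*d^2 - 100*d
(2) = -6*l^2 + 3*l
(3) = -72*w^3 - 72*w^2
(4) = -6*l^2 + l*(54*r - 17) - 48*r^2 + 52*r - 10
(5) = 3*b^2 + b*(4*z - 4) + z^2 - 8*z - 20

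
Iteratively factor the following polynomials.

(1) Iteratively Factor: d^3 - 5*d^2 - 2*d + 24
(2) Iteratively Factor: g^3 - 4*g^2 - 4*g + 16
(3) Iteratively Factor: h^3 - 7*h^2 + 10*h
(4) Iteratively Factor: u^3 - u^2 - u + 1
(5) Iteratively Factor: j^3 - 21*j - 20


(1) = (d - 3)*(d^2 - 2*d - 8) = (d - 3)*(d + 2)*(d - 4)
(2) = (g + 2)*(g^2 - 6*g + 8) = (g - 4)*(g + 2)*(g - 2)
(3) = (h)*(h^2 - 7*h + 10) = h*(h - 5)*(h - 2)
(4) = (u - 1)*(u^2 - 1) = (u - 1)^2*(u + 1)
(5) = (j + 4)*(j^2 - 4*j - 5) = (j + 1)*(j + 4)*(j - 5)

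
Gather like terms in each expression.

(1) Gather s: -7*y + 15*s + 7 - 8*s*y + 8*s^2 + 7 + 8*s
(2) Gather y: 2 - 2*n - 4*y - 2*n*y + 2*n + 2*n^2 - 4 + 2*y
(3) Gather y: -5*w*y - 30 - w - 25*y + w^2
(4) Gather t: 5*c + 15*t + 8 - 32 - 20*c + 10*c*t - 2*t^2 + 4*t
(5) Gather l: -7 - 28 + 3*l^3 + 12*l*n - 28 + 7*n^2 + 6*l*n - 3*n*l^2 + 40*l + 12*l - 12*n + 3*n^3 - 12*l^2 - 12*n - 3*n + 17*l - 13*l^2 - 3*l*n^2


(1) = 8*s^2 + s*(23 - 8*y) - 7*y + 14
(2) = 2*n^2 + y*(-2*n - 2) - 2
(3) = w^2 - w + y*(-5*w - 25) - 30
(4) = -15*c - 2*t^2 + t*(10*c + 19) - 24
(5) = 3*l^3 + l^2*(-3*n - 25) + l*(-3*n^2 + 18*n + 69) + 3*n^3 + 7*n^2 - 27*n - 63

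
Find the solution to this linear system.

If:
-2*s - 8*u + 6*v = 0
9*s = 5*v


Then:
s = 5*v/9
u = 11*v/18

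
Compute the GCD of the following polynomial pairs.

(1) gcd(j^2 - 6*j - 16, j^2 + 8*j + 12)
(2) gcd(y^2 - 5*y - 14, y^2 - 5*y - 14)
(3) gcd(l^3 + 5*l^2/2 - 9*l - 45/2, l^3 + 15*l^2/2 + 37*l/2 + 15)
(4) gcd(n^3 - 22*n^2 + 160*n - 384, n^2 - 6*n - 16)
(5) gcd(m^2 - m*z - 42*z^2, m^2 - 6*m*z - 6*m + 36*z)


(1) = j + 2
(2) = gcd((y - 7)*(y + 2), (y - 7)*(y + 2)) = y^2 - 5*y - 14
(3) = l^2 + 11*l/2 + 15/2
(4) = n - 8
(5) = gcd((m - 7*z)*(m + 6*z), (m - 6)*(m - 6*z)) = 1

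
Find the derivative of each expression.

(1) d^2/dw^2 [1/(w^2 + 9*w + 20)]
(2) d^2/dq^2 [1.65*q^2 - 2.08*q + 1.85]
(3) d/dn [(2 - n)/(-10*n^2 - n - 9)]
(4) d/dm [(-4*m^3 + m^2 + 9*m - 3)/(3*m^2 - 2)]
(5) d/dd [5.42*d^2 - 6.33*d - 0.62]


(1) = 2*(-w^2 - 9*w + (2*w + 9)^2 - 20)/(w^2 + 9*w + 20)^3
(2) = 3.30000000000000
(3) = (10*n^2 + n - (n - 2)*(20*n + 1) + 9)/(10*n^2 + n + 9)^2
(4) = (-12*m^4 - 3*m^2 + 14*m - 18)/(9*m^4 - 12*m^2 + 4)
(5) = 10.84*d - 6.33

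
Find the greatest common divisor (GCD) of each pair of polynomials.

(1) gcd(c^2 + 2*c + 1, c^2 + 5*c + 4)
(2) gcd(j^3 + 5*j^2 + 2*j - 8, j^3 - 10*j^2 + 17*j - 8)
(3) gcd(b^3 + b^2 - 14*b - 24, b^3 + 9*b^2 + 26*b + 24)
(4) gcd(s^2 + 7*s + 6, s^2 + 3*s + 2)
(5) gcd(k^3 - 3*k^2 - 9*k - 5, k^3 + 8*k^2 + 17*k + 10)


(1) = c + 1
(2) = gcd((j - 1)*(j + 2)*(j + 4), (j - 8)*(j - 1)^2) = j - 1
(3) = b^2 + 5*b + 6
(4) = gcd((s + 1)*(s + 6), (s + 1)*(s + 2)) = s + 1
(5) = k + 1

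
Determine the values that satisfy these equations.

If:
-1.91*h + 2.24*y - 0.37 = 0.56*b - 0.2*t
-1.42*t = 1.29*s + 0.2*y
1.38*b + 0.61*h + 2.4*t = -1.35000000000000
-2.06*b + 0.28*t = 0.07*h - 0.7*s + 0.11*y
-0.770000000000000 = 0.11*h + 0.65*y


Then:
b = 0.23
h = -1.41
s = 0.52
t = -0.34
y = -0.95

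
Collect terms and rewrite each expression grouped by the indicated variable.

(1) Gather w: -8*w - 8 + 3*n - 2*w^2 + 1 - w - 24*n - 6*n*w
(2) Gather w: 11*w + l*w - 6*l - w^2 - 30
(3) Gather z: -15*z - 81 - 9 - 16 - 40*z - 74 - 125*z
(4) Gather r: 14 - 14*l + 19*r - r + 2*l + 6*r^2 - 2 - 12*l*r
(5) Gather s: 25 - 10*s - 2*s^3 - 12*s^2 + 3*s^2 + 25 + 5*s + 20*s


(1) = -21*n - 2*w^2 + w*(-6*n - 9) - 7
(2) = -6*l - w^2 + w*(l + 11) - 30
(3) = -180*z - 180
(4) = -12*l + 6*r^2 + r*(18 - 12*l) + 12
(5) = -2*s^3 - 9*s^2 + 15*s + 50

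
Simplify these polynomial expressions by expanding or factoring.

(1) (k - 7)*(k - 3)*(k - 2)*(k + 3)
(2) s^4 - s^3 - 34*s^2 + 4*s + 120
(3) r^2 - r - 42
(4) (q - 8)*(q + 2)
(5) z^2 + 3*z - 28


(1) = k^4 - 9*k^3 + 5*k^2 + 81*k - 126
(2) = (s - 6)*(s - 2)*(s + 2)*(s + 5)
(3) = (r - 7)*(r + 6)
(4) = q^2 - 6*q - 16
(5) = (z - 4)*(z + 7)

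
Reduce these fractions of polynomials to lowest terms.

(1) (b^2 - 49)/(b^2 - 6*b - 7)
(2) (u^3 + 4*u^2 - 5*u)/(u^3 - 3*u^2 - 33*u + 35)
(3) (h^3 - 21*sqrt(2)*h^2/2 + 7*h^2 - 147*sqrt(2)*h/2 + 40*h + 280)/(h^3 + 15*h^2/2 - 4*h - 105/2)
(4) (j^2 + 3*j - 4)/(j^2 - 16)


(1) = (b + 7)/(b + 1)
(2) = u/(u - 7)
(3) = (4*h^2 - 42*sqrt(2)*h + 160)/(4*h^2 + 2*h - 30)
(4) = (j - 1)/(j - 4)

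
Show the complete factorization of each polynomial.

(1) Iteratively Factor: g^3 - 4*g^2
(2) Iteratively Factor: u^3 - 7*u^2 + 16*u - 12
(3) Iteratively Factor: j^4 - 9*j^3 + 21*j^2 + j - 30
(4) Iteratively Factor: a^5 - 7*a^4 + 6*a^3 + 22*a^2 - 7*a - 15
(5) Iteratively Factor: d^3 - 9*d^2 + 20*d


(1) = (g)*(g^2 - 4*g) = g*(g - 4)*(g)
(2) = (u - 3)*(u^2 - 4*u + 4) = (u - 3)*(u - 2)*(u - 2)
(3) = (j - 3)*(j^3 - 6*j^2 + 3*j + 10) = (j - 5)*(j - 3)*(j^2 - j - 2) = (j - 5)*(j - 3)*(j + 1)*(j - 2)
(4) = (a - 1)*(a^4 - 6*a^3 + 22*a + 15) = (a - 1)*(a + 1)*(a^3 - 7*a^2 + 7*a + 15) = (a - 1)*(a + 1)^2*(a^2 - 8*a + 15) = (a - 3)*(a - 1)*(a + 1)^2*(a - 5)
(5) = (d - 4)*(d^2 - 5*d) = d*(d - 4)*(d - 5)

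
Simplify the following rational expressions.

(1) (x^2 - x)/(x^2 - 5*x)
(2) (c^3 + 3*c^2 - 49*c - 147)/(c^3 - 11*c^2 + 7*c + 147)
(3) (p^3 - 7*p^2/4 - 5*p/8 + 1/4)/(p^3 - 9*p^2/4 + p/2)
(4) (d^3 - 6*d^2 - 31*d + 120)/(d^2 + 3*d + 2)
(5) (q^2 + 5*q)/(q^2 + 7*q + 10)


(1) = (x - 1)/(x - 5)
(2) = (c + 7)/(c - 7)
(3) = (2*p + 1)/(2*p)
(4) = (d^3 - 6*d^2 - 31*d + 120)/(d^2 + 3*d + 2)
(5) = q/(q + 2)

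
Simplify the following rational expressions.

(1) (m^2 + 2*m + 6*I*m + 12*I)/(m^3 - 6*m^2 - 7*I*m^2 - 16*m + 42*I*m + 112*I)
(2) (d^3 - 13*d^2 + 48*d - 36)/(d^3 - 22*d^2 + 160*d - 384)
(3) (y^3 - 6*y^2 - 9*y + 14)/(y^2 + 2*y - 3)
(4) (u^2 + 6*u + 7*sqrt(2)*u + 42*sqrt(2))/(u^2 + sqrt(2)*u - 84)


(1) = (m + 6*I)/(m^2 + m*(-8 - 7*I) + 56*I)
(2) = (d^2 - 7*d + 6)/(d^2 - 16*d + 64)
(3) = (y^2 - 5*y - 14)/(y + 3)
(4) = (u + 6)/(u - 6*sqrt(2))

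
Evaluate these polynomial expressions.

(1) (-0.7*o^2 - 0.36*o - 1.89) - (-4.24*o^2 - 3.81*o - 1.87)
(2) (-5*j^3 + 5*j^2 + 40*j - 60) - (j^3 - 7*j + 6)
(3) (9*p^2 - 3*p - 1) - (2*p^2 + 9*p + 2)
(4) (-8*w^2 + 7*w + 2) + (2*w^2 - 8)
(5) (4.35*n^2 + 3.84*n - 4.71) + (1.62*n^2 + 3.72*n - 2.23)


(1) = 3.54*o^2 + 3.45*o - 0.02
(2) = -6*j^3 + 5*j^2 + 47*j - 66
(3) = 7*p^2 - 12*p - 3
(4) = -6*w^2 + 7*w - 6
(5) = 5.97*n^2 + 7.56*n - 6.94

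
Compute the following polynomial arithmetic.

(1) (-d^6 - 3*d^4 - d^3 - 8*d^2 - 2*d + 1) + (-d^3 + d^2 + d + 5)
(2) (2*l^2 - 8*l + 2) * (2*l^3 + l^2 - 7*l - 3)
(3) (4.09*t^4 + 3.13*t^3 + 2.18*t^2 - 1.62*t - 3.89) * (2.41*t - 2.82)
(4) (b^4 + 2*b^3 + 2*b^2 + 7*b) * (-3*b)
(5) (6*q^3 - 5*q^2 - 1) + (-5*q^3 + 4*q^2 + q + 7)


(1) = -d^6 - 3*d^4 - 2*d^3 - 7*d^2 - d + 6
(2) = 4*l^5 - 14*l^4 - 18*l^3 + 52*l^2 + 10*l - 6
(3) = 9.8569*t^5 - 3.9905*t^4 - 3.5728*t^3 - 10.0518*t^2 - 4.8065*t + 10.9698
(4) = -3*b^5 - 6*b^4 - 6*b^3 - 21*b^2
(5) = q^3 - q^2 + q + 6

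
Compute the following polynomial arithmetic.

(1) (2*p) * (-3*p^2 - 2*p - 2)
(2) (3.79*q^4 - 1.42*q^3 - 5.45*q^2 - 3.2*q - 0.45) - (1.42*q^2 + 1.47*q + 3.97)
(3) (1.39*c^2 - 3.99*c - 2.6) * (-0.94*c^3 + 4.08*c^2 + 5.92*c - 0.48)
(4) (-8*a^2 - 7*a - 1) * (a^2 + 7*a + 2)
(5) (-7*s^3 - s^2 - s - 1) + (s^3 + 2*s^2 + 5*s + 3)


(1) = -6*p^3 - 4*p^2 - 4*p
(2) = 3.79*q^4 - 1.42*q^3 - 6.87*q^2 - 4.67*q - 4.42
(3) = -1.3066*c^5 + 9.4218*c^4 - 5.6064*c^3 - 34.896*c^2 - 13.4768*c + 1.248
(4) = -8*a^4 - 63*a^3 - 66*a^2 - 21*a - 2
(5) = -6*s^3 + s^2 + 4*s + 2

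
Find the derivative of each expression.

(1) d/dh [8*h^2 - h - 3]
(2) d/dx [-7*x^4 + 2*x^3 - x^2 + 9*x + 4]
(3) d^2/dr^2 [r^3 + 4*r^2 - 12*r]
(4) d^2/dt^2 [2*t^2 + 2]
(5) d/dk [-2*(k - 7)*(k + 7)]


(1) = 16*h - 1
(2) = -28*x^3 + 6*x^2 - 2*x + 9
(3) = 6*r + 8
(4) = 4
(5) = -4*k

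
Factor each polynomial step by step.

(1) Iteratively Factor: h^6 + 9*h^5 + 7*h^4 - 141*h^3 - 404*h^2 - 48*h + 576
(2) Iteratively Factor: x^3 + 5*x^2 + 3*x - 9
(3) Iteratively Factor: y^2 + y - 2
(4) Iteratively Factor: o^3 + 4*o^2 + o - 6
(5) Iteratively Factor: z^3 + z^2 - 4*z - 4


(1) = (h + 3)*(h^5 + 6*h^4 - 11*h^3 - 108*h^2 - 80*h + 192) = (h - 4)*(h + 3)*(h^4 + 10*h^3 + 29*h^2 + 8*h - 48) = (h - 4)*(h - 1)*(h + 3)*(h^3 + 11*h^2 + 40*h + 48) = (h - 4)*(h - 1)*(h + 3)*(h + 4)*(h^2 + 7*h + 12) = (h - 4)*(h - 1)*(h + 3)*(h + 4)^2*(h + 3)
(2) = (x - 1)*(x^2 + 6*x + 9) = (x - 1)*(x + 3)*(x + 3)
(3) = (y - 1)*(y + 2)
(4) = (o - 1)*(o^2 + 5*o + 6) = (o - 1)*(o + 2)*(o + 3)
(5) = (z - 2)*(z^2 + 3*z + 2) = (z - 2)*(z + 2)*(z + 1)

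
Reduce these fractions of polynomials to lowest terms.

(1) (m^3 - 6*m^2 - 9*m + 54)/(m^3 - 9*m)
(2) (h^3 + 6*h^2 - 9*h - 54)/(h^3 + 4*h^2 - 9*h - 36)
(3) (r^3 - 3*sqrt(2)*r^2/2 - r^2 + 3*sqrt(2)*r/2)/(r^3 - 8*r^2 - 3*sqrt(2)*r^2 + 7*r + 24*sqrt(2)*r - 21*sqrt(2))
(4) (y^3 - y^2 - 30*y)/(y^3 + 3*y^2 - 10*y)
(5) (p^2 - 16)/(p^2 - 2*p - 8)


(1) = (m - 6)/m
(2) = (h + 6)/(h + 4)
(3) = (2*r^2 - 3*sqrt(2)*r)/(2*r^2 + r*(-14 - 6*sqrt(2)) + 42*sqrt(2))
(4) = (y - 6)/(y - 2)
(5) = (p + 4)/(p + 2)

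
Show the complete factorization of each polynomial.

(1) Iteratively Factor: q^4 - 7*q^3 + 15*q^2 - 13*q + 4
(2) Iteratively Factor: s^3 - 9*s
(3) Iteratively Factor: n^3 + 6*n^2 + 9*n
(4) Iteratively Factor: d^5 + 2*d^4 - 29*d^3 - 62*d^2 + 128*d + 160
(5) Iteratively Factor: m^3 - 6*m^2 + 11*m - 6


(1) = (q - 1)*(q^3 - 6*q^2 + 9*q - 4) = (q - 4)*(q - 1)*(q^2 - 2*q + 1) = (q - 4)*(q - 1)^2*(q - 1)
(2) = (s + 3)*(s^2 - 3*s) = s*(s + 3)*(s - 3)
(3) = (n)*(n^2 + 6*n + 9) = n*(n + 3)*(n + 3)
(4) = (d - 5)*(d^4 + 7*d^3 + 6*d^2 - 32*d - 32) = (d - 5)*(d + 1)*(d^3 + 6*d^2 - 32) = (d - 5)*(d - 2)*(d + 1)*(d^2 + 8*d + 16) = (d - 5)*(d - 2)*(d + 1)*(d + 4)*(d + 4)
(5) = (m - 3)*(m^2 - 3*m + 2) = (m - 3)*(m - 2)*(m - 1)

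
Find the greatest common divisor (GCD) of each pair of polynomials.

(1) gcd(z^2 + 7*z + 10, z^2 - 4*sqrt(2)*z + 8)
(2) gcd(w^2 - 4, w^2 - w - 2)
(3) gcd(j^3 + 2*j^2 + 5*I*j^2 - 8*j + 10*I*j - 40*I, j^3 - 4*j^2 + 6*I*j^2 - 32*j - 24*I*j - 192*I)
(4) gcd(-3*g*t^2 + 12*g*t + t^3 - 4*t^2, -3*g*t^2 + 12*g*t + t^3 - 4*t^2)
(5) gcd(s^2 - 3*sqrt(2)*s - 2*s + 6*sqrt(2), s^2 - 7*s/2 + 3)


(1) = gcd((z + 2)*(z + 5), (z - 2*sqrt(2))^2) = 1
(2) = w - 2
(3) = j + 4
(4) = -3*g*t^2 + 12*g*t + t^3 - 4*t^2
(5) = s - 2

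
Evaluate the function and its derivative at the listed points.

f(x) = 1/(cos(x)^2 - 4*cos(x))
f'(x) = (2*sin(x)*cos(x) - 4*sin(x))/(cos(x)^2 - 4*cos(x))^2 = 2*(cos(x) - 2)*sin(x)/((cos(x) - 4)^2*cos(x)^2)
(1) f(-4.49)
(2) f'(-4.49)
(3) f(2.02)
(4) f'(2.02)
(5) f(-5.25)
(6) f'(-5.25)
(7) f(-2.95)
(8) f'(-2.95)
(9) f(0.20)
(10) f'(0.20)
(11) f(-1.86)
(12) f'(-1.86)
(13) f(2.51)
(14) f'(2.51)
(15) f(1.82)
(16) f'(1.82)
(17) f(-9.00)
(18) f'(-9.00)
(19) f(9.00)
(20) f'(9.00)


(1) = 1.07
(2) = -5.00
(3) = 0.52
(4) = -1.18
(5) = -0.56
(6) = -0.80
(7) = 0.20
(8) = 0.05
(9) = -0.34
(10) = -0.05
(11) = 0.82
(12) = 2.93
(13) = 0.26
(14) = -0.22
(15) = 0.95
(16) = -3.97
(17) = 0.22
(18) = 0.12
(19) = 0.22
(20) = -0.12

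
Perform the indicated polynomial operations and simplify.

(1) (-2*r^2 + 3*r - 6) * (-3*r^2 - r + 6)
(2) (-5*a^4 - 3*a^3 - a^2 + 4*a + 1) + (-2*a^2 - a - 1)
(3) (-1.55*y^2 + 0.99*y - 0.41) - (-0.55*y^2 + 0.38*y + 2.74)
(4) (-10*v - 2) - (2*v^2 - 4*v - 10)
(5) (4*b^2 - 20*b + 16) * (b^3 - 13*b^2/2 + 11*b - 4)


(1) = 6*r^4 - 7*r^3 + 3*r^2 + 24*r - 36
(2) = -5*a^4 - 3*a^3 - 3*a^2 + 3*a
(3) = -1.0*y^2 + 0.61*y - 3.15
(4) = -2*v^2 - 6*v + 8
(5) = 4*b^5 - 46*b^4 + 190*b^3 - 340*b^2 + 256*b - 64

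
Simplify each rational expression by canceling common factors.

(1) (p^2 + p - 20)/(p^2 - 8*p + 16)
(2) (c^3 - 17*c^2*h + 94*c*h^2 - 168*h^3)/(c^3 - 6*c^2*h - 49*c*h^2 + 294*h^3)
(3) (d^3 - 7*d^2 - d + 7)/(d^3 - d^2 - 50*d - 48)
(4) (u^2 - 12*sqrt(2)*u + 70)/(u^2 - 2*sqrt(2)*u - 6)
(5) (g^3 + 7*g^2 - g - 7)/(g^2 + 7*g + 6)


(1) = (p + 5)/(p - 4)
(2) = (c - 4*h)/(c + 7*h)
(3) = (d^2 - 8*d + 7)/(d^2 - 2*d - 48)
(4) = (u^2 - 12*sqrt(2)*u + 70)/(u^2 - 2*sqrt(2)*u - 6)
(5) = (g^2 + 6*g - 7)/(g + 6)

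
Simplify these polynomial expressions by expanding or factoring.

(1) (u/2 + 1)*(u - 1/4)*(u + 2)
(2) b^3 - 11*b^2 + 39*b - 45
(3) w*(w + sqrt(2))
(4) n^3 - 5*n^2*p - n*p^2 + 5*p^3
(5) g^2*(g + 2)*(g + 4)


(1) = u^3/2 + 15*u^2/8 + 3*u/2 - 1/2
(2) = (b - 5)*(b - 3)^2
(3) = w^2 + sqrt(2)*w
(4) = (n - 5*p)*(n - p)*(n + p)
(5) = g^4 + 6*g^3 + 8*g^2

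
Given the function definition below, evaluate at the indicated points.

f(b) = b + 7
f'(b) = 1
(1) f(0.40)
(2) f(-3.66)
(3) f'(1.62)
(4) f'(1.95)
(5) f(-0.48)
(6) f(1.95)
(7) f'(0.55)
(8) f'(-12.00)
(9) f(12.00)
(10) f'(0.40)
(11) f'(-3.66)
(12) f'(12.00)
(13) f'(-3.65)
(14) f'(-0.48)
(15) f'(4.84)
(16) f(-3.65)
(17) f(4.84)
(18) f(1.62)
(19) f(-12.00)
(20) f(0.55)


(1) = 7.40
(2) = 3.34
(3) = 1.00
(4) = 1.00
(5) = 6.52
(6) = 8.95
(7) = 1.00
(8) = 1.00
(9) = 19.00
(10) = 1.00
(11) = 1.00
(12) = 1.00
(13) = 1.00
(14) = 1.00
(15) = 1.00
(16) = 3.35
(17) = 11.84
(18) = 8.62
(19) = -5.00
(20) = 7.55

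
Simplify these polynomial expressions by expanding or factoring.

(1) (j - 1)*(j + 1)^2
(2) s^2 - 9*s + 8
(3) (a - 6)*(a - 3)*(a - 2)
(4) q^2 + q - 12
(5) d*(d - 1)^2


(1) = j^3 + j^2 - j - 1
(2) = (s - 8)*(s - 1)
(3) = a^3 - 11*a^2 + 36*a - 36
(4) = (q - 3)*(q + 4)
(5) = d^3 - 2*d^2 + d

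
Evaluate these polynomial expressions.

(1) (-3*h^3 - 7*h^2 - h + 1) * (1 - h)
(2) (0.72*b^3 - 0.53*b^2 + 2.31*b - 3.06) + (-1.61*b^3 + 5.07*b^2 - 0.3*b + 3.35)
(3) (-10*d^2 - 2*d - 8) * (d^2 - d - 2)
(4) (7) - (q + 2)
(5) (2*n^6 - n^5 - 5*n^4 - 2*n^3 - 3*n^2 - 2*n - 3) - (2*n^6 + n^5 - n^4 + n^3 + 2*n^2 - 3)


(1) = 3*h^4 + 4*h^3 - 6*h^2 - 2*h + 1
(2) = -0.89*b^3 + 4.54*b^2 + 2.01*b + 0.29
(3) = -10*d^4 + 8*d^3 + 14*d^2 + 12*d + 16
(4) = 5 - q
(5) = -2*n^5 - 4*n^4 - 3*n^3 - 5*n^2 - 2*n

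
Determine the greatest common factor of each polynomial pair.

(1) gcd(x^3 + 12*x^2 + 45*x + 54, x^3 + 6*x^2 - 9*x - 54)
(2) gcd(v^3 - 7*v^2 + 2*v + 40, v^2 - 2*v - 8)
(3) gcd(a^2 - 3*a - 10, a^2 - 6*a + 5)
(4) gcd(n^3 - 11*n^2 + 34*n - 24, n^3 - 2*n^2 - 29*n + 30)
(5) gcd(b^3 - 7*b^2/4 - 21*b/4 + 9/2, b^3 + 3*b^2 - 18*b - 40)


(1) = gcd((x + 3)^2*(x + 6), (x - 3)*(x + 3)*(x + 6)) = x^2 + 9*x + 18
(2) = gcd((v - 5)*(v - 4)*(v + 2), (v - 4)*(v + 2)) = v^2 - 2*v - 8
(3) = gcd((a - 5)*(a + 2), (a - 5)*(a - 1)) = a - 5
(4) = n^2 - 7*n + 6
(5) = gcd((b - 3)*(b - 3/4)*(b + 2), (b - 4)*(b + 2)*(b + 5)) = b + 2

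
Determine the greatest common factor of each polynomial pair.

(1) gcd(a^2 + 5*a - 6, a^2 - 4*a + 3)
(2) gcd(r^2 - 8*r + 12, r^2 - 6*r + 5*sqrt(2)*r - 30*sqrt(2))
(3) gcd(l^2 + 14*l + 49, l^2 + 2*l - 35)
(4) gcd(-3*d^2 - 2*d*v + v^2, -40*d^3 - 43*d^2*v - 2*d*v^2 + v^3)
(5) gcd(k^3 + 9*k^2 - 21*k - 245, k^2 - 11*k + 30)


(1) = a - 1
(2) = gcd((r - 6)*(r - 2), (r - 6)*(r + 5*sqrt(2))) = r - 6
(3) = l + 7
(4) = gcd((-3*d + v)*(d + v), (-8*d + v)*(d + v)*(5*d + v)) = d + v
(5) = k - 5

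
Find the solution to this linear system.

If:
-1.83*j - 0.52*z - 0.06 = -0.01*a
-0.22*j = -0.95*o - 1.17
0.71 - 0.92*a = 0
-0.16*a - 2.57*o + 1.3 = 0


Then:
a = 0.77
j = 7.30
o = 0.46
z = -25.77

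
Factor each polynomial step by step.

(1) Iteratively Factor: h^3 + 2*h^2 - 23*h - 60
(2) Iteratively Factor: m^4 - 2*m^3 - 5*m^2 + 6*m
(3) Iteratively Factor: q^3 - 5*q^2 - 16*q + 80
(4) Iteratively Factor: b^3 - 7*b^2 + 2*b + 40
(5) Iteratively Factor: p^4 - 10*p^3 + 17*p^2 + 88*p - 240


(1) = (h + 3)*(h^2 - h - 20) = (h + 3)*(h + 4)*(h - 5)
(2) = (m + 2)*(m^3 - 4*m^2 + 3*m) = (m - 3)*(m + 2)*(m^2 - m) = (m - 3)*(m - 1)*(m + 2)*(m)
(3) = (q + 4)*(q^2 - 9*q + 20) = (q - 5)*(q + 4)*(q - 4)
(4) = (b - 4)*(b^2 - 3*b - 10) = (b - 5)*(b - 4)*(b + 2)
(5) = (p - 4)*(p^3 - 6*p^2 - 7*p + 60) = (p - 4)*(p + 3)*(p^2 - 9*p + 20) = (p - 4)^2*(p + 3)*(p - 5)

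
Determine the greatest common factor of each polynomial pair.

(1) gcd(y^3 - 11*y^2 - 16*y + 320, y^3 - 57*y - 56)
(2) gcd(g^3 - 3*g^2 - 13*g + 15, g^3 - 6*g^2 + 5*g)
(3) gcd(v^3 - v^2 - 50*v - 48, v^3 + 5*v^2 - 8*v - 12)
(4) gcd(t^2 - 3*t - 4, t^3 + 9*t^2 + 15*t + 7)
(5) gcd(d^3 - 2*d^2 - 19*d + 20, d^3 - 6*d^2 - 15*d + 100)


(1) = y - 8
(2) = g^2 - 6*g + 5
(3) = v^2 + 7*v + 6
(4) = t + 1
(5) = d^2 - d - 20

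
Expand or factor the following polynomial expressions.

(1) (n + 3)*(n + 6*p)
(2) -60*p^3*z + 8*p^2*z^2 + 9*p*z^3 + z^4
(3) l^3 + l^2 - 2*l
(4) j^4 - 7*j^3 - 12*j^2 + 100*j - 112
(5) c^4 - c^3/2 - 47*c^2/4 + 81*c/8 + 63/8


(1) = n^2 + 6*n*p + 3*n + 18*p
(2) = z*(-2*p + z)*(5*p + z)*(6*p + z)
(3) = l*(l - 1)*(l + 2)
(4) = (j - 7)*(j - 2)^2*(j + 4)
(5) = (c - 3)*(c - 3/2)*(c + 1/2)*(c + 7/2)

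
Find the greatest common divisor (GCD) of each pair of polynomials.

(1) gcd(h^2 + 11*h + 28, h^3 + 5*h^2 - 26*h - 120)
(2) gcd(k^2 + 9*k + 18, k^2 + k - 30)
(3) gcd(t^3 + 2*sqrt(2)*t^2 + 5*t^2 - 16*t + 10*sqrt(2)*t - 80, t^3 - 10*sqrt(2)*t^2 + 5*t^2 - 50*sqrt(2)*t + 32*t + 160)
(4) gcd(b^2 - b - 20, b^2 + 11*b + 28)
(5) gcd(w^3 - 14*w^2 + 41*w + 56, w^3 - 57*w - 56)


(1) = gcd((h + 4)*(h + 7), (h - 5)*(h + 4)*(h + 6)) = h + 4
(2) = k + 6
(3) = t^2 + t*(5 - 2*sqrt(2)) - 10*sqrt(2)
(4) = gcd((b - 5)*(b + 4), (b + 4)*(b + 7)) = b + 4
(5) = w^2 - 7*w - 8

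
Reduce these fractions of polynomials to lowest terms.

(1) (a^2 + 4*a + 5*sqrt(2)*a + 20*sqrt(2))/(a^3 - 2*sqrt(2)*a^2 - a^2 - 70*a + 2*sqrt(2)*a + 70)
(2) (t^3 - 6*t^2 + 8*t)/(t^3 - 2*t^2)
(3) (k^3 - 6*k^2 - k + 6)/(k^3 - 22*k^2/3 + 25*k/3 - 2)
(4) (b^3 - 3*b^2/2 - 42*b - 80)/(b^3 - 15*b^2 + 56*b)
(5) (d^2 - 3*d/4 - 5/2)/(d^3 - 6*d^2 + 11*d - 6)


(1) = (a + 4)/(a^2 + a*(-7*sqrt(2) - 1) + 7*sqrt(2))
(2) = (t - 4)/t
(3) = (3*k + 3)/(3*k - 1)
(4) = (2*b^2 + 13*b + 20)/(2*b^2 - 14*b)
(5) = (4*d + 5)/(4*d^2 - 16*d + 12)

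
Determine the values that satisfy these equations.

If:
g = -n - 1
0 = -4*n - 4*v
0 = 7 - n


Then:
g = -8
n = 7
v = -7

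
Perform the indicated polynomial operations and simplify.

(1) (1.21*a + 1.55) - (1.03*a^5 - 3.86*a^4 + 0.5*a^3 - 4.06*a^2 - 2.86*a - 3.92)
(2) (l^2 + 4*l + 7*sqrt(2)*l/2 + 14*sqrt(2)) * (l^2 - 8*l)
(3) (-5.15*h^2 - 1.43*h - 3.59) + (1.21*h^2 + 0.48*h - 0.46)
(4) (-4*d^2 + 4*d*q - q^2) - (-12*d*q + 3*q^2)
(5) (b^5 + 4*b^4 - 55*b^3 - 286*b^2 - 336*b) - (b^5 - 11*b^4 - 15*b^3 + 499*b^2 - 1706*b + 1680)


(1) = -1.03*a^5 + 3.86*a^4 - 0.5*a^3 + 4.06*a^2 + 4.07*a + 5.47
(2) = l^4 - 4*l^3 + 7*sqrt(2)*l^3/2 - 32*l^2 - 14*sqrt(2)*l^2 - 112*sqrt(2)*l
(3) = -3.94*h^2 - 0.95*h - 4.05
(4) = -4*d^2 + 16*d*q - 4*q^2
(5) = 15*b^4 - 40*b^3 - 785*b^2 + 1370*b - 1680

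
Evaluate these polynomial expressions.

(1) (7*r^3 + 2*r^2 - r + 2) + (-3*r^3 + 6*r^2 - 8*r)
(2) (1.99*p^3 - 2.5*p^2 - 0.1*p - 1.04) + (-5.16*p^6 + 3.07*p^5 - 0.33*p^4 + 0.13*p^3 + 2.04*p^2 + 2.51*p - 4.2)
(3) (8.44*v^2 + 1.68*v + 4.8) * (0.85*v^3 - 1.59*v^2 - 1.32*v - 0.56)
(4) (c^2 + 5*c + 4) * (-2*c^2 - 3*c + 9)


(1) = 4*r^3 + 8*r^2 - 9*r + 2
(2) = -5.16*p^6 + 3.07*p^5 - 0.33*p^4 + 2.12*p^3 - 0.46*p^2 + 2.41*p - 5.24
(3) = 7.174*v^5 - 11.9916*v^4 - 9.732*v^3 - 14.576*v^2 - 7.2768*v - 2.688
(4) = -2*c^4 - 13*c^3 - 14*c^2 + 33*c + 36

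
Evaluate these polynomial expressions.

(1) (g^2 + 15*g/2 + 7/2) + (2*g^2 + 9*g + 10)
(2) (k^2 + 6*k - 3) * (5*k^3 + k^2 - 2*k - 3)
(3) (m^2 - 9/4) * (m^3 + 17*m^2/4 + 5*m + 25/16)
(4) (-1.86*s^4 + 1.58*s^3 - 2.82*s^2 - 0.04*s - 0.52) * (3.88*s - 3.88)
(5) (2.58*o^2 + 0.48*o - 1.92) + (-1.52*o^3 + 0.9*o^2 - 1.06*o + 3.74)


(1) = 3*g^2 + 33*g/2 + 27/2
(2) = 5*k^5 + 31*k^4 - 11*k^3 - 18*k^2 - 12*k + 9
(3) = m^5 + 17*m^4/4 + 11*m^3/4 - 8*m^2 - 45*m/4 - 225/64
(4) = -7.2168*s^5 + 13.3472*s^4 - 17.072*s^3 + 10.7864*s^2 - 1.8624*s + 2.0176
(5) = -1.52*o^3 + 3.48*o^2 - 0.58*o + 1.82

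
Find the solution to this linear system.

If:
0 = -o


Then:
o = 0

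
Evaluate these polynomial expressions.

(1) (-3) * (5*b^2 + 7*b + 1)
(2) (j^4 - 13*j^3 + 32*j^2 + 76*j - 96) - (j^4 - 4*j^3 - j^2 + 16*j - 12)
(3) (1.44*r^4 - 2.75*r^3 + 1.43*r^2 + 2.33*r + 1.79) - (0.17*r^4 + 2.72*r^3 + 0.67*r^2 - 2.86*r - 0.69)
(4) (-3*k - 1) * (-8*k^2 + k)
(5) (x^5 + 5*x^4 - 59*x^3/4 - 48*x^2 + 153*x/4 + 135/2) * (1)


(1) = -15*b^2 - 21*b - 3
(2) = -9*j^3 + 33*j^2 + 60*j - 84
(3) = 1.27*r^4 - 5.47*r^3 + 0.76*r^2 + 5.19*r + 2.48
(4) = 24*k^3 + 5*k^2 - k
(5) = x^5 + 5*x^4 - 59*x^3/4 - 48*x^2 + 153*x/4 + 135/2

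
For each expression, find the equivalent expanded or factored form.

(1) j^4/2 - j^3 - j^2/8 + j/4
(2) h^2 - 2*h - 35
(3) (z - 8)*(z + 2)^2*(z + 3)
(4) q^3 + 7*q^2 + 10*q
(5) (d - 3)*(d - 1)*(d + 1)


(1) = j*(j/2 + 1/4)*(j - 2)*(j - 1/2)
(2) = (h - 7)*(h + 5)
(3) = z^4 - z^3 - 40*z^2 - 116*z - 96
(4) = q*(q + 2)*(q + 5)
(5) = d^3 - 3*d^2 - d + 3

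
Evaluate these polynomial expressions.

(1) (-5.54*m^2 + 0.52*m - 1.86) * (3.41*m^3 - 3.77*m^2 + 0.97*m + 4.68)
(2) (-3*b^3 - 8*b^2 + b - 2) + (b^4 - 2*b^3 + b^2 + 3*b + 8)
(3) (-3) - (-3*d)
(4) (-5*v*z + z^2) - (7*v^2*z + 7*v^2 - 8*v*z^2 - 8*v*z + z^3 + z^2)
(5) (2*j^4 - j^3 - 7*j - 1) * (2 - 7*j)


(1) = -18.8914*m^5 + 22.659*m^4 - 13.6768*m^3 - 18.4106*m^2 + 0.6294*m - 8.7048
(2) = b^4 - 5*b^3 - 7*b^2 + 4*b + 6
(3) = 3*d - 3
(4) = -7*v^2*z - 7*v^2 + 8*v*z^2 + 3*v*z - z^3
(5) = -14*j^5 + 11*j^4 - 2*j^3 + 49*j^2 - 7*j - 2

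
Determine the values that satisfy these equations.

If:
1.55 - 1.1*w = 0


Then:
w = 1.41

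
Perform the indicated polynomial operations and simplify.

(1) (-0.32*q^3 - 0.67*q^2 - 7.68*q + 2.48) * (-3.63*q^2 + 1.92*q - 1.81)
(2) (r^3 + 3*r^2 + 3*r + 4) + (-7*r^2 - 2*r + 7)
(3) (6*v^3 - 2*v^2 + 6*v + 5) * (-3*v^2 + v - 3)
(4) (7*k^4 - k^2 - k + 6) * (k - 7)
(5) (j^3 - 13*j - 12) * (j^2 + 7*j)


(1) = 1.1616*q^5 + 1.8177*q^4 + 27.1712*q^3 - 22.5353*q^2 + 18.6624*q - 4.4888
(2) = r^3 - 4*r^2 + r + 11
(3) = -18*v^5 + 12*v^4 - 38*v^3 - 3*v^2 - 13*v - 15
(4) = 7*k^5 - 49*k^4 - k^3 + 6*k^2 + 13*k - 42
(5) = j^5 + 7*j^4 - 13*j^3 - 103*j^2 - 84*j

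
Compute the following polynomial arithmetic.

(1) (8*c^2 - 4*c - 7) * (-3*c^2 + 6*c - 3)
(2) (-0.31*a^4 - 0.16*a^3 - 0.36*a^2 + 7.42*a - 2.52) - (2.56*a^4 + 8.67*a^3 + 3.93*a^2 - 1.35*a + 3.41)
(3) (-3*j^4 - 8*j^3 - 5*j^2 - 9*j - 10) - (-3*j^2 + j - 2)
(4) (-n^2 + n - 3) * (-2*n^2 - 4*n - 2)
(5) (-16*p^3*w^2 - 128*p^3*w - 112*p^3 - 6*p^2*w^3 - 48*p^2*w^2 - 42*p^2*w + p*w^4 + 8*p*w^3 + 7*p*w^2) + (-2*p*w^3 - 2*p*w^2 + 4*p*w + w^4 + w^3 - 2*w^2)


(1) = -24*c^4 + 60*c^3 - 27*c^2 - 30*c + 21
(2) = -2.87*a^4 - 8.83*a^3 - 4.29*a^2 + 8.77*a - 5.93
(3) = -3*j^4 - 8*j^3 - 2*j^2 - 10*j - 8
(4) = 2*n^4 + 2*n^3 + 4*n^2 + 10*n + 6
(5) = -16*p^3*w^2 - 128*p^3*w - 112*p^3 - 6*p^2*w^3 - 48*p^2*w^2 - 42*p^2*w + p*w^4 + 6*p*w^3 + 5*p*w^2 + 4*p*w + w^4 + w^3 - 2*w^2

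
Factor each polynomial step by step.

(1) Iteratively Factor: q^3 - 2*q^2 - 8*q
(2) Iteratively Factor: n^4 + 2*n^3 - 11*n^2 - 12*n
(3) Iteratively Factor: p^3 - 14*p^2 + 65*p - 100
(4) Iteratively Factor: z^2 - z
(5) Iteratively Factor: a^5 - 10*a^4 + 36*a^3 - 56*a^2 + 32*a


(1) = (q + 2)*(q^2 - 4*q) = (q - 4)*(q + 2)*(q)
(2) = (n - 3)*(n^3 + 5*n^2 + 4*n) = (n - 3)*(n + 1)*(n^2 + 4*n) = n*(n - 3)*(n + 1)*(n + 4)
(3) = (p - 4)*(p^2 - 10*p + 25) = (p - 5)*(p - 4)*(p - 5)
(4) = (z)*(z - 1)
(5) = (a - 2)*(a^4 - 8*a^3 + 20*a^2 - 16*a) = a*(a - 2)*(a^3 - 8*a^2 + 20*a - 16) = a*(a - 4)*(a - 2)*(a^2 - 4*a + 4) = a*(a - 4)*(a - 2)^2*(a - 2)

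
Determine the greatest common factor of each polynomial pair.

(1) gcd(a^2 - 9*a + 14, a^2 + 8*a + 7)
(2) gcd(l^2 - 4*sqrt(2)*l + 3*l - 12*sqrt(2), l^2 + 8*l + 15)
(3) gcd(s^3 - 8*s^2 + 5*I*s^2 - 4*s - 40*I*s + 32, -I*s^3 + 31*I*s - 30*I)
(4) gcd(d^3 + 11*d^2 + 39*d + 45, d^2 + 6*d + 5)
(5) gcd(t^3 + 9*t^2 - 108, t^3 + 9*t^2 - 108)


(1) = 1
(2) = l + 3
(3) = gcd((s - 8)*(s + I)*(s + 4*I), (s - 5)*(s + 6)*(-I*s + I)) = 1
(4) = d + 5
(5) = t^3 + 9*t^2 - 108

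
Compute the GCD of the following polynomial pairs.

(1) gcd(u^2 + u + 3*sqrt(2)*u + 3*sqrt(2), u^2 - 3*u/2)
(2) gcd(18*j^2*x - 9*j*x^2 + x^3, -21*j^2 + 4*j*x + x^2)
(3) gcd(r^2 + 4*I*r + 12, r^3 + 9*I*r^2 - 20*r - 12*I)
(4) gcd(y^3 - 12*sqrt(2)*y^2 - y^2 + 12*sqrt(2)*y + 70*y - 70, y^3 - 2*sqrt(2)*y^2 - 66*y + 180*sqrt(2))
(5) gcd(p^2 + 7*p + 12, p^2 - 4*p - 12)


(1) = gcd((u + 1)*(u + 3*sqrt(2)), u*(u - 3/2)) = 1
(2) = gcd(x*(-6*j + x)*(-3*j + x), (-3*j + x)*(7*j + x)) = -3*j + x
(3) = r + 6*I
(4) = y - 5*sqrt(2)
(5) = 1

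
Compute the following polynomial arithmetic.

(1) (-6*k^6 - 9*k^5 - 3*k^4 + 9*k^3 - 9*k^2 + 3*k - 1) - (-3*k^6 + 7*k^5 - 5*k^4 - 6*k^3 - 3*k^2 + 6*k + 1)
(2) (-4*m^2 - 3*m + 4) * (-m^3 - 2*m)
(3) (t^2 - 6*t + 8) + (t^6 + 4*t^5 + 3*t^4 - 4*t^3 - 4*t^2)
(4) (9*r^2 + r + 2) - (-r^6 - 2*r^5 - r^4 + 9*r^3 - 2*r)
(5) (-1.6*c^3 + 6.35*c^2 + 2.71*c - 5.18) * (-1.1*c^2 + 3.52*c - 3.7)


(1) = -3*k^6 - 16*k^5 + 2*k^4 + 15*k^3 - 6*k^2 - 3*k - 2
(2) = 4*m^5 + 3*m^4 + 4*m^3 + 6*m^2 - 8*m
(3) = t^6 + 4*t^5 + 3*t^4 - 4*t^3 - 3*t^2 - 6*t + 8
(4) = r^6 + 2*r^5 + r^4 - 9*r^3 + 9*r^2 + 3*r + 2
(5) = 1.76*c^5 - 12.617*c^4 + 25.291*c^3 - 8.2578*c^2 - 28.2606*c + 19.166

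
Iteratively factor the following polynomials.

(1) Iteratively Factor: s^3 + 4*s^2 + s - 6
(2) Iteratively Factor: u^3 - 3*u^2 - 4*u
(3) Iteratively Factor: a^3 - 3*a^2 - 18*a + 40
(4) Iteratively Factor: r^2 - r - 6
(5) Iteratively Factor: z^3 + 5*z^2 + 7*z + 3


(1) = (s - 1)*(s^2 + 5*s + 6) = (s - 1)*(s + 2)*(s + 3)
(2) = (u - 4)*(u^2 + u) = u*(u - 4)*(u + 1)
(3) = (a - 2)*(a^2 - a - 20) = (a - 5)*(a - 2)*(a + 4)
(4) = (r - 3)*(r + 2)
(5) = (z + 1)*(z^2 + 4*z + 3) = (z + 1)^2*(z + 3)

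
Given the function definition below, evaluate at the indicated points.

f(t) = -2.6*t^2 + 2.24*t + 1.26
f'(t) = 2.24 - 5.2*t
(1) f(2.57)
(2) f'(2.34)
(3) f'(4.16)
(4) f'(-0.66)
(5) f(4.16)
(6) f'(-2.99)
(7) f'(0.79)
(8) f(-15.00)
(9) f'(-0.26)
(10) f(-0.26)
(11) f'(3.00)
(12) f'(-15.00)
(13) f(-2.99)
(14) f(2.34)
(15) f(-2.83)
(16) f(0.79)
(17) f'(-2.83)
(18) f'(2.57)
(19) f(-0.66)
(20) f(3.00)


(1) = -10.16
(2) = -9.93
(3) = -19.39
(4) = 5.67
(5) = -34.42
(6) = 17.79
(7) = -1.87
(8) = -617.34
(9) = 3.59
(10) = 0.50
(11) = -13.36
(12) = 80.24
(13) = -28.68
(14) = -7.73
(15) = -25.90
(16) = 1.41
(17) = 16.96
(18) = -11.12
(19) = -1.35
(20) = -15.42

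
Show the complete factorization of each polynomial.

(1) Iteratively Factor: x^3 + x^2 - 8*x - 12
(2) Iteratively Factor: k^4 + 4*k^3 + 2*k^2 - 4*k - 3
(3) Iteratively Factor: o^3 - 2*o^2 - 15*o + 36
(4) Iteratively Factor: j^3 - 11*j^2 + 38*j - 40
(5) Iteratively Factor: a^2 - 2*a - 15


(1) = (x + 2)*(x^2 - x - 6) = (x + 2)^2*(x - 3)
(2) = (k - 1)*(k^3 + 5*k^2 + 7*k + 3) = (k - 1)*(k + 1)*(k^2 + 4*k + 3) = (k - 1)*(k + 1)^2*(k + 3)
(3) = (o - 3)*(o^2 + o - 12) = (o - 3)*(o + 4)*(o - 3)
(4) = (j - 5)*(j^2 - 6*j + 8) = (j - 5)*(j - 4)*(j - 2)
(5) = (a - 5)*(a + 3)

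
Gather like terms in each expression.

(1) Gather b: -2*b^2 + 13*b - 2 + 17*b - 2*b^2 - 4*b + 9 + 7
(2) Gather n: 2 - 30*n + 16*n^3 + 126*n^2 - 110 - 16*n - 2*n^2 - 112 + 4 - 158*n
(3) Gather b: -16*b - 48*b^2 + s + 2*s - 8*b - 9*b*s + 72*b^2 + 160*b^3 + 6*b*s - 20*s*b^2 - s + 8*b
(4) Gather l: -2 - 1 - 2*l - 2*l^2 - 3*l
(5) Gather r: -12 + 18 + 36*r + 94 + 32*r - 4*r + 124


(1) = -4*b^2 + 26*b + 14
(2) = 16*n^3 + 124*n^2 - 204*n - 216
(3) = 160*b^3 + b^2*(24 - 20*s) + b*(-3*s - 16) + 2*s
(4) = -2*l^2 - 5*l - 3
(5) = 64*r + 224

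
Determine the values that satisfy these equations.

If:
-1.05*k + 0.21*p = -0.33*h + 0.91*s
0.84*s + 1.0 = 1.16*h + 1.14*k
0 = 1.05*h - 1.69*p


Then:
h = 1.10124295212333*s + 0.602430498973373
k = 0.264193527360428 - 0.383720898651805*s
p = 0.684204201023368*s + 0.374291138415409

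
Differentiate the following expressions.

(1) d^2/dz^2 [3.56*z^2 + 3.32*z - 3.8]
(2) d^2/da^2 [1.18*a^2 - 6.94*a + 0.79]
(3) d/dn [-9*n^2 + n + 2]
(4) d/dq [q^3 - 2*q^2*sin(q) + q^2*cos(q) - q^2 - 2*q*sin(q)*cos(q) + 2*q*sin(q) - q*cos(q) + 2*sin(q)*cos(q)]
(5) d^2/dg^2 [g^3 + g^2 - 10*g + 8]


(1) = 7.12000000000000
(2) = 2.36000000000000
(3) = 1 - 18*n
(4) = -q^2*sin(q) - 2*q^2*cos(q) + 3*q^2 - 3*q*sin(q) + 4*q*cos(q) - 2*q*cos(2*q) - 2*q + 2*sin(q) - sin(2*q) - cos(q) + 2*cos(2*q)
(5) = 6*g + 2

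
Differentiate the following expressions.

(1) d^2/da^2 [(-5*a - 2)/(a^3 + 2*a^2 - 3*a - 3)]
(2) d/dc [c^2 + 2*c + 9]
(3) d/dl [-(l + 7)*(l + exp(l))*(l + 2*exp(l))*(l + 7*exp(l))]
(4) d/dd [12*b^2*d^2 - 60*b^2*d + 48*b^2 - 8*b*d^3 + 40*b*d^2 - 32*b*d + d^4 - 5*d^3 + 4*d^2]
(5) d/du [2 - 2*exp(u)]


(1) = 2*(-(5*a + 2)*(3*a^2 + 4*a - 3)^2 + (15*a^2 + 20*a + (3*a + 2)*(5*a + 2) - 15)*(a^3 + 2*a^2 - 3*a - 3))/(a^3 + 2*a^2 - 3*a - 3)^3
(2) = 2*c + 2
(3) = -10*l^3*exp(l) - 4*l^3 - 46*l^2*exp(2*l) - 100*l^2*exp(l) - 21*l^2 - 42*l*exp(3*l) - 368*l*exp(2*l) - 140*l*exp(l) - 308*exp(3*l) - 161*exp(2*l)
(4) = 24*b^2*d - 60*b^2 - 24*b*d^2 + 80*b*d - 32*b + 4*d^3 - 15*d^2 + 8*d
(5) = -2*exp(u)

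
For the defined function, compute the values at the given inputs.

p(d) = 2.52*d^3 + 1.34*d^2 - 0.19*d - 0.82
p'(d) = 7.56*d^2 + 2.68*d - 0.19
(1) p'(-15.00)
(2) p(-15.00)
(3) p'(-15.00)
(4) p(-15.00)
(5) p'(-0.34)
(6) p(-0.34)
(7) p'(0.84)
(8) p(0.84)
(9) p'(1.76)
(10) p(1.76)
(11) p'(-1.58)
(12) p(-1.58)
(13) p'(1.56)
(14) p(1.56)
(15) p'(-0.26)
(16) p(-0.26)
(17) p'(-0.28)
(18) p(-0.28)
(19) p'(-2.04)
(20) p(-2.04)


(1) = 1660.61
(2) = -8201.47
(3) = 1660.61
(4) = -8201.47
(5) = -0.23
(6) = -0.70
(7) = 7.40
(8) = 1.46
(9) = 27.94
(10) = 16.73
(11) = 14.45
(12) = -7.11
(13) = 22.39
(14) = 11.71
(15) = -0.38
(16) = -0.72
(17) = -0.35
(18) = -0.72
(19) = 25.80
(20) = -16.25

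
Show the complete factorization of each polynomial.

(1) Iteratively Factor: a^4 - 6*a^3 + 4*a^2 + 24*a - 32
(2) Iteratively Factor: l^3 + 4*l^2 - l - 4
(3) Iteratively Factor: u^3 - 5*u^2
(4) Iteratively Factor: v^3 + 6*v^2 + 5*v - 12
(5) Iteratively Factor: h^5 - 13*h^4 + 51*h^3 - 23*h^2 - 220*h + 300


(1) = (a + 2)*(a^3 - 8*a^2 + 20*a - 16) = (a - 4)*(a + 2)*(a^2 - 4*a + 4) = (a - 4)*(a - 2)*(a + 2)*(a - 2)
(2) = (l + 4)*(l^2 - 1) = (l - 1)*(l + 4)*(l + 1)
(3) = (u)*(u^2 - 5*u) = u^2*(u - 5)
(4) = (v + 4)*(v^2 + 2*v - 3) = (v + 3)*(v + 4)*(v - 1)
(5) = (h - 5)*(h^4 - 8*h^3 + 11*h^2 + 32*h - 60) = (h - 5)*(h - 3)*(h^3 - 5*h^2 - 4*h + 20) = (h - 5)*(h - 3)*(h + 2)*(h^2 - 7*h + 10) = (h - 5)^2*(h - 3)*(h + 2)*(h - 2)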